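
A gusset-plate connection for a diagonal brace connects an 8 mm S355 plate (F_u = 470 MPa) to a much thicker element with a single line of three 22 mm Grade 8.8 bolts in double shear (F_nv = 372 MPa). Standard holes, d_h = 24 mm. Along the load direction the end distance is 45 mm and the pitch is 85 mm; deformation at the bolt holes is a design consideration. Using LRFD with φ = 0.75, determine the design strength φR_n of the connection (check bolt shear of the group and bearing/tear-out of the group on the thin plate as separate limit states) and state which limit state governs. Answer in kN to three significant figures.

Bolt shear: A_b = π·22²/4 = 380.1 mm²; R_n = 372 × 380.1 × 3 × 2 / 1000 = 848.5 kN → 0.75 × 848.5 = 636 kN.
Bearing (1.2 l_c t F_u ≤ 2.4 d t F_u): upper limit = 2.4·22·8·470 / 1000 = 198.5 kN.
  Edge l_c = 45 − 24/2 = 33 → r_n = 148.9 kN; interior l_c = 85 − 24 = 61 → r_n = 198.5 kN.
  R_n,bearing = 1·148.9 + 2·198.5 = 546 kN → 0.75 × 546 = 409 kN.
Bearing governs: 409 kN.

409 kN (bearing governs)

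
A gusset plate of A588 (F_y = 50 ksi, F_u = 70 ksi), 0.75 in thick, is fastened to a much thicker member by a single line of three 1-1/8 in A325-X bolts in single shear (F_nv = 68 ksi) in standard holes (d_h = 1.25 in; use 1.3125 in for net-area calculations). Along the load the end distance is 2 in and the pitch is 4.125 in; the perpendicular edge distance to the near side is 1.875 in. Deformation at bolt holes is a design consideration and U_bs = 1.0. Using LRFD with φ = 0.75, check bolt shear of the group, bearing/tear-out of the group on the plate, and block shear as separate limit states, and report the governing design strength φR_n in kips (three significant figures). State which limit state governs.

152 kips (bolt shear governs)

Bolt shear: A_b = π·1.125²/4 = 0.994 in²; R_n = 68 × 0.994 × 3 × 1 = 202.8 kips → 0.75 × 202.8 = 152 kips.
Bearing: edge l_c = 1.375, r_n = 86.62 kips; interior l_c = 2.875, r_n = 141.8 kips; R_n = 86.62 + 2·141.8 = 370.1 kips → 278 kips.
Block shear: A_gv = 7.688, A_nv = 5.227, A_nt = 0.9141 in²; R_n = min(0.6F_uA_nv, 0.6F_yA_gv) + U_bs·F_u·A_nt = 283.5 kips → 213 kips.
Bolt shear governs: 152 kips.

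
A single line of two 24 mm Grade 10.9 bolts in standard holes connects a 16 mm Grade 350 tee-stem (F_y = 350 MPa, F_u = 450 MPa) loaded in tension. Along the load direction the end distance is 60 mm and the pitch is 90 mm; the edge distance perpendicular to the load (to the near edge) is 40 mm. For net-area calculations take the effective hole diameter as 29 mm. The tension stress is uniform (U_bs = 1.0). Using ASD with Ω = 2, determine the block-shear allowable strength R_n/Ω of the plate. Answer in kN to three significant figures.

Shear plane L_v = 60 + 1·90 = 150 mm; A_gv = 150 × 16 = 2400 mm².
A_nv = (150 − 1.5·29) × 16 = 1704 mm².
A_nt = (40 − 0.5·29) × 16 = 408 mm².
0.6 F_u A_nv = 460.1 kN; 0.6 F_y A_gv = 504 kN → shear rupture governs the shear term.
R_n = 460.1 + 1.0 × 450 × 408 / 1000 = 643.7 kN.
Allowable strength R_n/Ω = 643.7 / 2 = 322 kN.

322 kN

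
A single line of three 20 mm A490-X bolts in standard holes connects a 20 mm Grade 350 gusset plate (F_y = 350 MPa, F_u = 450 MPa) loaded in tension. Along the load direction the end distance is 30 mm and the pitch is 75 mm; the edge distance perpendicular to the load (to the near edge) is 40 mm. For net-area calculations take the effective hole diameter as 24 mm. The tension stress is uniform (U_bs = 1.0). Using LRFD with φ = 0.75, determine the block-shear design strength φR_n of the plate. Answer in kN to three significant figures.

Shear plane L_v = 30 + 2·75 = 180 mm; A_gv = 180 × 20 = 3600 mm².
A_nv = (180 − 2.5·24) × 20 = 2400 mm².
A_nt = (40 − 0.5·24) × 20 = 560 mm².
0.6 F_u A_nv = 648 kN; 0.6 F_y A_gv = 756 kN → shear rupture governs the shear term.
R_n = 648 + 1.0 × 450 × 560 / 1000 = 900 kN.
Design strength φR_n = 0.75 × 900 = 675 kN.

675 kN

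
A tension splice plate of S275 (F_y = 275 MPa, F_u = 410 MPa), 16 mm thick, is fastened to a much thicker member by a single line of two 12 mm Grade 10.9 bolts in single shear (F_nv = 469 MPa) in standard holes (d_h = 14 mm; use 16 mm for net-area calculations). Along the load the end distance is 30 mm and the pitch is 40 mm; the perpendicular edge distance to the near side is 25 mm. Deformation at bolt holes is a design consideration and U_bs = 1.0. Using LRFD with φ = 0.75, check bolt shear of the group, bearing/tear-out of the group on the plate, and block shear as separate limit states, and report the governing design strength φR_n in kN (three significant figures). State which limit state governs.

Bolt shear: A_b = π·12²/4 = 113.1 mm²; R_n = 469 × 113.1 × 2 × 1 / 1000 = 106.1 kN → 0.75 × 106.1 = 79.6 kN.
Bearing: edge l_c = 23, r_n = 181.1 kN; interior l_c = 26, r_n = 188.9 kN; R_n = 181.1 + 1·188.9 = 370 kN → 277 kN.
Block shear: A_gv = 1120, A_nv = 736, A_nt = 272 mm²; R_n = min(0.6F_uA_nv, 0.6F_yA_gv) + U_bs·F_u·A_nt = 292.6 kN → 219 kN.
Bolt shear governs: 79.6 kN.

79.6 kN (bolt shear governs)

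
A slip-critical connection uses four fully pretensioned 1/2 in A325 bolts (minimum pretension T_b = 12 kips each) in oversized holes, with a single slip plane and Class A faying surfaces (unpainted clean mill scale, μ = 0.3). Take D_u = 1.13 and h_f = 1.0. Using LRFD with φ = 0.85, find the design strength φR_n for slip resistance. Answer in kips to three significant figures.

R_n = μ · D_u · h_f · T_b · n_s · n_b = 0.3 × 1.13 × 1.0 × 12 × 1 × 4 = 16.27 kips.
Design strength φR_n = 0.85 × 16.27 = 13.8 kips.

13.8 kips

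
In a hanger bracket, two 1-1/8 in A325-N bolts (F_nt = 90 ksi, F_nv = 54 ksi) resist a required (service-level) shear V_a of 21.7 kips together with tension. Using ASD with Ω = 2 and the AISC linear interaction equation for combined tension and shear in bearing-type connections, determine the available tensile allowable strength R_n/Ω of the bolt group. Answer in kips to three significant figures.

A_b = π·1.125²/4 = 0.994 in²; f_rv = 21.7 / (2 × 0.994) = 10.92 ksi.
F'_nt = 1.3 F_nt − (Ω F_nt / F_nv) f_rv = 1.3·90 − (2·90/54)·10.92 = 80.62 ksi, capped at F_nt → F'_nt = 80.62 ksi.
R_n = F'_nt · A_b · n = 80.62 × 0.994 × 2 = 160.3 kips.
Allowable strength R_n/Ω = 160.3 / 2 = 80.1 kips.

80.1 kips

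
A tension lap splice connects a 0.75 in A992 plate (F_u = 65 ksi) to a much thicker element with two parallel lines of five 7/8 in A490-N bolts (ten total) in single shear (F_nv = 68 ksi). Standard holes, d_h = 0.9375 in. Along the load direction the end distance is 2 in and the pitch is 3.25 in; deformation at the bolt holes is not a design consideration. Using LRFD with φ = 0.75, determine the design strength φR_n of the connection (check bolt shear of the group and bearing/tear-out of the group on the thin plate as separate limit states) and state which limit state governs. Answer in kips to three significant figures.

Bolt shear: A_b = π·0.875²/4 = 0.6013 in²; R_n = 68 × 0.6013 × 10 × 1 = 408.9 kips → 0.75 × 408.9 = 307 kips.
Bearing (1.5 l_c t F_u ≤ 3.0 d t F_u): upper limit = 3.0·0.875·0.75·65 = 128 kips.
  Edge l_c = 2 − 0.9375/2 = 1.531 → r_n = 112 kips; interior l_c = 3.25 − 0.9375 = 2.312 → r_n = 128 kips.
  R_n,bearing = 2·112 + 8·128 = 1248 kips → 0.75 × 1248 = 936 kips.
Bolt shear governs: 307 kips.

307 kips (bolt shear governs)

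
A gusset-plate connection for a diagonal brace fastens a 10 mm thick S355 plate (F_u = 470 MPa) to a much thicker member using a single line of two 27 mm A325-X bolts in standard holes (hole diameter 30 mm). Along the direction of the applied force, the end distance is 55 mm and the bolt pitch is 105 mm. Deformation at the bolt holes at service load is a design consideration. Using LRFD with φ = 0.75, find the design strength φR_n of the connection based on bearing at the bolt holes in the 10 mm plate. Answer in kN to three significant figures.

398 kN

Per bolt r_n = 1.2 l_c t F_u ≤ 2.4 d t F_u; upper limit = 2.4 × 27 × 10 × 470 / 1000 = 304.6 kN.
Edge bolt: l_c = 55 − 30/2 = 40 mm → 1.2 × 40 × 10 × 470 / 1000 = 225.6 → r_n = 225.6 kN.
Interior bolts: l_c = 105 − 30 = 75 mm → 1.2 × 75 × 10 × 470 / 1000 = 423 → r_n = 304.6 kN.
R_n = 1 × 225.6 + 1 × 304.6 = 530.2 kN.
Design strength φR_n = 0.75 × 530.2 = 398 kN.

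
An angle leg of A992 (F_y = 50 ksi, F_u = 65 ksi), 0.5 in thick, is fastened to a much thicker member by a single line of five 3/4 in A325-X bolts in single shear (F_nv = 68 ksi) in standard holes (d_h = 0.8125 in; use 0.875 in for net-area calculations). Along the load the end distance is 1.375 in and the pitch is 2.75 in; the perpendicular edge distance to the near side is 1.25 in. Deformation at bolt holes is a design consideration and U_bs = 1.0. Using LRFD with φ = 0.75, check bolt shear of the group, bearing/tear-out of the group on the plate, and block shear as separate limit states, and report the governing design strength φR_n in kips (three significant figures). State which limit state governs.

113 kips (bolt shear governs)

Bolt shear: A_b = π·0.75²/4 = 0.4418 in²; R_n = 68 × 0.4418 × 5 × 1 = 150.2 kips → 0.75 × 150.2 = 113 kips.
Bearing: edge l_c = 0.9688, r_n = 37.78 kips; interior l_c = 1.938, r_n = 58.5 kips; R_n = 37.78 + 4·58.5 = 271.8 kips → 204 kips.
Block shear: A_gv = 6.188, A_nv = 4.219, A_nt = 0.4062 in²; R_n = min(0.6F_uA_nv, 0.6F_yA_gv) + U_bs·F_u·A_nt = 190.9 kips → 143 kips.
Bolt shear governs: 113 kips.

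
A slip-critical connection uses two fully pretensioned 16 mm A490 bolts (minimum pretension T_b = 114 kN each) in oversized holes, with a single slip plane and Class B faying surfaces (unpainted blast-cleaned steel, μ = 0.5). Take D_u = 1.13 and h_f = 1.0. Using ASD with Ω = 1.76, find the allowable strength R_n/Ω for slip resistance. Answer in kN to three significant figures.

73.2 kN

R_n = μ · D_u · h_f · T_b · n_s · n_b = 0.5 × 1.13 × 1.0 × 114 × 1 × 2 = 128.8 kN.
Allowable strength R_n/Ω = 128.8 / 1.76 = 73.2 kN.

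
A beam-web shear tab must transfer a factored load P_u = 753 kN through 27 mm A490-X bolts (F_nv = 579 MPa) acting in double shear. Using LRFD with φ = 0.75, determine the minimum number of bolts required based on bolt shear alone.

2 bolts

A_b = π·27²/4 = 572.6 mm².
Per-bolt design strength φR_n = 0.75 × 579 × 572.6 × 2 / 1000 = 497.3 kN.
n ≥ 753 / 497.3 = 1.514 → use 2 bolts.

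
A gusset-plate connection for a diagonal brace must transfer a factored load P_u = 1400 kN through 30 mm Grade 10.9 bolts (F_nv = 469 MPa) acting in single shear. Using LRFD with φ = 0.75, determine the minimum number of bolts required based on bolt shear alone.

A_b = π·30²/4 = 706.9 mm².
Per-bolt design strength φR_n = 0.75 × 469 × 706.9 × 1 / 1000 = 248.6 kN.
n ≥ 1400 / 248.6 = 5.631 → use 6 bolts.

6 bolts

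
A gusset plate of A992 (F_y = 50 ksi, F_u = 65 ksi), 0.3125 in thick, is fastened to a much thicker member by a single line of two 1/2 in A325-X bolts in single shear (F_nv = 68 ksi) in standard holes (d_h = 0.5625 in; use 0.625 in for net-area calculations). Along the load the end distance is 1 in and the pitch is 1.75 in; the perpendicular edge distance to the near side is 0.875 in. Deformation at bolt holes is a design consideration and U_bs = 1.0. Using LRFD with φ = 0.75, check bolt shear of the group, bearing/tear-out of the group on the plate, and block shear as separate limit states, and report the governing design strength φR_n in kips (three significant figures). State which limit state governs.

Bolt shear: A_b = π·0.5²/4 = 0.1963 in²; R_n = 68 × 0.1963 × 2 × 1 = 26.7 kips → 0.75 × 26.7 = 20 kips.
Bearing: edge l_c = 0.7188, r_n = 17.52 kips; interior l_c = 1.188, r_n = 24.38 kips; R_n = 17.52 + 1·24.38 = 41.89 kips → 31.4 kips.
Block shear: A_gv = 0.8594, A_nv = 0.5664, A_nt = 0.1758 in²; R_n = min(0.6F_uA_nv, 0.6F_yA_gv) + U_bs·F_u·A_nt = 33.52 kips → 25.1 kips.
Bolt shear governs: 20 kips.

20 kips (bolt shear governs)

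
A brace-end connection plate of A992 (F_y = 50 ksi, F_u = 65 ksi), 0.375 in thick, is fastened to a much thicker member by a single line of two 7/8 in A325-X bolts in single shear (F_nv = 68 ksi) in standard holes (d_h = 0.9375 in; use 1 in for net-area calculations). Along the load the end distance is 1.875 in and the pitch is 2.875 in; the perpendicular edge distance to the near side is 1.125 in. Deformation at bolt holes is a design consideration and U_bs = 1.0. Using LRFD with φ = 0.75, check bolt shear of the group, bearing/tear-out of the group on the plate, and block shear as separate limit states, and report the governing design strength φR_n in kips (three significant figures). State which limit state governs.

Bolt shear: A_b = π·0.875²/4 = 0.6013 in²; R_n = 68 × 0.6013 × 2 × 1 = 81.78 kips → 0.75 × 81.78 = 61.3 kips.
Bearing: edge l_c = 1.406, r_n = 41.13 kips; interior l_c = 1.938, r_n = 51.19 kips; R_n = 41.13 + 1·51.19 = 92.32 kips → 69.2 kips.
Block shear: A_gv = 1.781, A_nv = 1.219, A_nt = 0.2344 in²; R_n = min(0.6F_uA_nv, 0.6F_yA_gv) + U_bs·F_u·A_nt = 62.77 kips → 47.1 kips.
Block shear governs: 47.1 kips.

47.1 kips (block shear governs)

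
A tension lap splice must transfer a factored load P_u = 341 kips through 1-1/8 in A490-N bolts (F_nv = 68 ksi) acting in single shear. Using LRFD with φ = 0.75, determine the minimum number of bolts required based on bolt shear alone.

A_b = π·1.125²/4 = 0.994 in².
Per-bolt design strength φR_n = 0.75 × 68 × 0.994 × 1 = 50.69 kips.
n ≥ 341 / 50.69 = 6.727 → use 7 bolts.

7 bolts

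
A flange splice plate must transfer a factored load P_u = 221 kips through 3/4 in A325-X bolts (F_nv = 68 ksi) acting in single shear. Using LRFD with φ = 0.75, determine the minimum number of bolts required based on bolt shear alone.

10 bolts

A_b = π·0.75²/4 = 0.4418 in².
Per-bolt design strength φR_n = 0.75 × 68 × 0.4418 × 1 = 22.53 kips.
n ≥ 221 / 22.53 = 9.809 → use 10 bolts.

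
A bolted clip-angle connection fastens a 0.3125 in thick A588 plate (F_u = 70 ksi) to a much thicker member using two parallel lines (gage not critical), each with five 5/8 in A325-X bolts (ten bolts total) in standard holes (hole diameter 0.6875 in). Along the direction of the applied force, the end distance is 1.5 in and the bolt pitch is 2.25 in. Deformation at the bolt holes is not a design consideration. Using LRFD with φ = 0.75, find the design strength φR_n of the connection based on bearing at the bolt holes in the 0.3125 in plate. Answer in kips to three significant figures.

Per bolt r_n = 1.5 l_c t F_u ≤ 3.0 d t F_u; upper limit = 3.0 × 0.625 × 0.3125 × 70 = 41.02 kips.
Edge bolt: l_c = 1.5 − 0.6875/2 = 1.156 in → 1.5 × 1.156 × 0.3125 × 70 = 37.94 → r_n = 37.94 kips.
Interior bolts: l_c = 2.25 − 0.6875 = 1.562 in → 1.5 × 1.562 × 0.3125 × 70 = 51.27 → r_n = 41.02 kips.
R_n = 2 × 37.94 + 8 × 41.02 = 404 kips.
Design strength φR_n = 0.75 × 404 = 303 kips.

303 kips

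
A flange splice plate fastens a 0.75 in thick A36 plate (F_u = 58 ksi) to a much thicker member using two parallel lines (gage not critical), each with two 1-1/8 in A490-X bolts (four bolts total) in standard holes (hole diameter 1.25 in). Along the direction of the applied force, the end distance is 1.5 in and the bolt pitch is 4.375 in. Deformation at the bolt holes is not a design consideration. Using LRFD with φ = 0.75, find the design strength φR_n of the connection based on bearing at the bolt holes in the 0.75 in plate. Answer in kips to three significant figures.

306 kips

Per bolt r_n = 1.5 l_c t F_u ≤ 3.0 d t F_u; upper limit = 3.0 × 1.125 × 0.75 × 58 = 146.8 kips.
Edge bolt: l_c = 1.5 − 1.25/2 = 0.875 in → 1.5 × 0.875 × 0.75 × 58 = 57.09 → r_n = 57.09 kips.
Interior bolts: l_c = 4.375 − 1.25 = 3.125 in → 1.5 × 3.125 × 0.75 × 58 = 203.9 → r_n = 146.8 kips.
R_n = 2 × 57.09 + 2 × 146.8 = 407.8 kips.
Design strength φR_n = 0.75 × 407.8 = 306 kips.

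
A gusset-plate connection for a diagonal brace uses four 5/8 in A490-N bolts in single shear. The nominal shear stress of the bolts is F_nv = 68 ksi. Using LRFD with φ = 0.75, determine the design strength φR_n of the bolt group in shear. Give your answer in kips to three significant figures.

62.6 kips

A_b = π × 0.625² / 4 = 0.3068 in².
R_n = F_nv · A_b · n · n_s = 68 × 0.3068 × 4 × 1 = 83.45 kips.
Design strength φR_n = 0.75 × 83.45 = 62.6 kips.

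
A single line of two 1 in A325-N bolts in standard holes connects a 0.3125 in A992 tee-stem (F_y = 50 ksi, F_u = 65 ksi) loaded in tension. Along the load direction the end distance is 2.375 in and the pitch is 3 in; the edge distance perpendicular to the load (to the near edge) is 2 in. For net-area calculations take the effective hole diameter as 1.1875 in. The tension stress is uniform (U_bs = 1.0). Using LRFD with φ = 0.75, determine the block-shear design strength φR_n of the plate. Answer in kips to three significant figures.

54.3 kips

Shear plane L_v = 2.375 + 1·3 = 5.375 in; A_gv = 5.375 × 0.3125 = 1.68 in².
A_nv = (5.375 − 1.5·1.1875) × 0.3125 = 1.123 in².
A_nt = (2 − 0.5·1.1875) × 0.3125 = 0.4395 in².
0.6 F_u A_nv = 43.8 kips; 0.6 F_y A_gv = 50.39 kips → shear rupture governs the shear term.
R_n = 43.8 + 1.0 × 65 × 0.4395 = 72.36 kips.
Design strength φR_n = 0.75 × 72.36 = 54.3 kips.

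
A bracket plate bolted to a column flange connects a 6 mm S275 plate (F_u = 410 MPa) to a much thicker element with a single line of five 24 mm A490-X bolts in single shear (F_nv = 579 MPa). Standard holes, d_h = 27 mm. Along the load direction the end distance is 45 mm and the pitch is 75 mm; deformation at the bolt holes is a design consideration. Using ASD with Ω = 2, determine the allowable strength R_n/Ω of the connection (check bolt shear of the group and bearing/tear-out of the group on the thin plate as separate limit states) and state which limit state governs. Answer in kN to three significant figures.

330 kN (bearing governs)

Bolt shear: A_b = π·24²/4 = 452.4 mm²; R_n = 579 × 452.4 × 5 × 1 / 1000 = 1310 kN → 1310 / 2 = 655 kN.
Bearing (1.2 l_c t F_u ≤ 2.4 d t F_u): upper limit = 2.4·24·6·410 / 1000 = 141.7 kN.
  Edge l_c = 45 − 27/2 = 31.5 → r_n = 92.99 kN; interior l_c = 75 − 27 = 48 → r_n = 141.7 kN.
  R_n,bearing = 1·92.99 + 4·141.7 = 659.8 kN → 659.8 / 2 = 330 kN.
Bearing governs: 330 kN.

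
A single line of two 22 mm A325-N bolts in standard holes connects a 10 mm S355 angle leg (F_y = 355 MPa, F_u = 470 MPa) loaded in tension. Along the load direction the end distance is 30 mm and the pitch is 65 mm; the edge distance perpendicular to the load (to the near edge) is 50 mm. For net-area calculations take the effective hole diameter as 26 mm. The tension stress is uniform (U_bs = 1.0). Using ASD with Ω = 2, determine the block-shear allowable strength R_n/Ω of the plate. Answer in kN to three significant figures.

Shear plane L_v = 30 + 1·65 = 95 mm; A_gv = 95 × 10 = 950 mm².
A_nv = (95 − 1.5·26) × 10 = 560 mm².
A_nt = (50 − 0.5·26) × 10 = 370 mm².
0.6 F_u A_nv = 157.9 kN; 0.6 F_y A_gv = 202.3 kN → shear rupture governs the shear term.
R_n = 157.9 + 1.0 × 470 × 370 / 1000 = 331.8 kN.
Allowable strength R_n/Ω = 331.8 / 2 = 166 kN.

166 kN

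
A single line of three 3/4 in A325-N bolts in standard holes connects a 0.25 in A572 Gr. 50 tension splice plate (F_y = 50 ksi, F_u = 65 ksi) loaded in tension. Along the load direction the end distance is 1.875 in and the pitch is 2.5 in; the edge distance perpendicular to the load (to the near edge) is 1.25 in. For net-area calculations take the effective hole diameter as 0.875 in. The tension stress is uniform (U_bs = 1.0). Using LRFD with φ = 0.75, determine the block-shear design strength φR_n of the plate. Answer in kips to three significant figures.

44.2 kips

Shear plane L_v = 1.875 + 2·2.5 = 6.875 in; A_gv = 6.875 × 0.25 = 1.719 in².
A_nv = (6.875 − 2.5·0.875) × 0.25 = 1.172 in².
A_nt = (1.25 − 0.5·0.875) × 0.25 = 0.2031 in².
0.6 F_u A_nv = 45.7 kips; 0.6 F_y A_gv = 51.56 kips → shear rupture governs the shear term.
R_n = 45.7 + 1.0 × 65 × 0.2031 = 58.91 kips.
Design strength φR_n = 0.75 × 58.91 = 44.2 kips.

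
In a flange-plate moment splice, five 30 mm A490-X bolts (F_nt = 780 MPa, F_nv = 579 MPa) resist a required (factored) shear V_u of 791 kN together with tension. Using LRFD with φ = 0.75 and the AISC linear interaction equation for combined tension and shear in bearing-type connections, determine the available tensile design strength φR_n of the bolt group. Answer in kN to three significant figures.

1620 kN

A_b = π·30²/4 = 706.9 mm²; f_rv = 791 × 1000 / (5 × 706.9) = 223.8 MPa.
F'_nt = 1.3 F_nt − (F_nt / φF_nv) f_rv = 1.3·780 − (780/(0.75·579))·223.8 = 612 MPa, capped at F_nt → F'_nt = 612 MPa.
R_n = F'_nt · A_b · n = 612 × 706.9 × 5 / 1000 = 2163 kN.
Design strength φR_n = 0.75 × 2163 = 1620 kN.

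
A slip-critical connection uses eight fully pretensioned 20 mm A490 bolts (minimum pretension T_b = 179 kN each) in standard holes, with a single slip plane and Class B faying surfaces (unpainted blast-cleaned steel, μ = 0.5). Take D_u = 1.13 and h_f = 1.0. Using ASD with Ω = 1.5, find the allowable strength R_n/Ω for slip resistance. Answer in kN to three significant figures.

R_n = μ · D_u · h_f · T_b · n_s · n_b = 0.5 × 1.13 × 1.0 × 179 × 1 × 8 = 809.1 kN.
Allowable strength R_n/Ω = 809.1 / 1.5 = 539 kN.

539 kN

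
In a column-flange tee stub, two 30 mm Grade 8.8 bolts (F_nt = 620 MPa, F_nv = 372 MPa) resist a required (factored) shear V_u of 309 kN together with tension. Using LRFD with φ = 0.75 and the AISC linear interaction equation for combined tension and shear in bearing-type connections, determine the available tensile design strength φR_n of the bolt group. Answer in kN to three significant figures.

A_b = π·30²/4 = 706.9 mm²; f_rv = 309 × 1000 / (2 × 706.9) = 218.6 MPa.
F'_nt = 1.3 F_nt − (F_nt / φF_nv) f_rv = 1.3·620 − (620/(0.75·372))·218.6 = 320.3 MPa, capped at F_nt → F'_nt = 320.3 MPa.
R_n = F'_nt · A_b · n = 320.3 × 706.9 × 2 / 1000 = 452.8 kN.
Design strength φR_n = 0.75 × 452.8 = 340 kN.

340 kN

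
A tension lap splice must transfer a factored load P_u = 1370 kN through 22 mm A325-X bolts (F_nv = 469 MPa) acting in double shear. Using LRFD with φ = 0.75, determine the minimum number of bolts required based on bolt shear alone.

A_b = π·22²/4 = 380.1 mm².
Per-bolt design strength φR_n = 0.75 × 469 × 380.1 × 2 / 1000 = 267.4 kN.
n ≥ 1370 / 267.4 = 5.123 → use 6 bolts.

6 bolts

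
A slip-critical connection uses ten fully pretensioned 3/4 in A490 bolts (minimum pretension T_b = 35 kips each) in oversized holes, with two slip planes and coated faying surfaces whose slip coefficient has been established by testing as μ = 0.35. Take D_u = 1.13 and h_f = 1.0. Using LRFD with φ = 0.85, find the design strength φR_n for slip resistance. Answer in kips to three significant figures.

R_n = μ · D_u · h_f · T_b · n_s · n_b = 0.35 × 1.13 × 1.0 × 35 × 2 × 10 = 276.8 kips.
Design strength φR_n = 0.85 × 276.8 = 235 kips.

235 kips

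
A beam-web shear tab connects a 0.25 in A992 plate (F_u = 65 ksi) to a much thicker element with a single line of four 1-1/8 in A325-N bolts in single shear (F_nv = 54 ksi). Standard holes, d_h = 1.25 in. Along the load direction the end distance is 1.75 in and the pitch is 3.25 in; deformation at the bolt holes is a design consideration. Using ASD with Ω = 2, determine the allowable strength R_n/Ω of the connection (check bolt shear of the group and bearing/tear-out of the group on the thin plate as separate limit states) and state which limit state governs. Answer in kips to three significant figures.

69.5 kips (bearing governs)

Bolt shear: A_b = π·1.125²/4 = 0.994 in²; R_n = 54 × 0.994 × 4 × 1 = 214.7 kips → 214.7 / 2 = 107 kips.
Bearing (1.2 l_c t F_u ≤ 2.4 d t F_u): upper limit = 2.4·1.125·0.25·65 = 43.87 kips.
  Edge l_c = 1.75 − 1.25/2 = 1.125 → r_n = 21.94 kips; interior l_c = 3.25 − 1.25 = 2 → r_n = 39 kips.
  R_n,bearing = 1·21.94 + 3·39 = 138.9 kips → 138.9 / 2 = 69.5 kips.
Bearing governs: 69.5 kips.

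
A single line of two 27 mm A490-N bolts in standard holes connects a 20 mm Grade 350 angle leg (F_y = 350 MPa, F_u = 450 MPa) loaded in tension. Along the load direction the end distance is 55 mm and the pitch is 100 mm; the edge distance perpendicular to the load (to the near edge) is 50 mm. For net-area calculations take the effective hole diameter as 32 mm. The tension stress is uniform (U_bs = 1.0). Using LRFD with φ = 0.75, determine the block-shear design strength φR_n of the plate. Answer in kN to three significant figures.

663 kN

Shear plane L_v = 55 + 1·100 = 155 mm; A_gv = 155 × 20 = 3100 mm².
A_nv = (155 − 1.5·32) × 20 = 2140 mm².
A_nt = (50 − 0.5·32) × 20 = 680 mm².
0.6 F_u A_nv = 577.8 kN; 0.6 F_y A_gv = 651 kN → shear rupture governs the shear term.
R_n = 577.8 + 1.0 × 450 × 680 / 1000 = 883.8 kN.
Design strength φR_n = 0.75 × 883.8 = 663 kN.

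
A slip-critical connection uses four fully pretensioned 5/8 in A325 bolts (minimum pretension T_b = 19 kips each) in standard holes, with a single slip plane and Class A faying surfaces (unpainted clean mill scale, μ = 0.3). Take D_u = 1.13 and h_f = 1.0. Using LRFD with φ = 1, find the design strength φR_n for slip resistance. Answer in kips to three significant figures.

R_n = μ · D_u · h_f · T_b · n_s · n_b = 0.3 × 1.13 × 1.0 × 19 × 1 × 4 = 25.76 kips.
Design strength φR_n = 1 × 25.76 = 25.8 kips.

25.8 kips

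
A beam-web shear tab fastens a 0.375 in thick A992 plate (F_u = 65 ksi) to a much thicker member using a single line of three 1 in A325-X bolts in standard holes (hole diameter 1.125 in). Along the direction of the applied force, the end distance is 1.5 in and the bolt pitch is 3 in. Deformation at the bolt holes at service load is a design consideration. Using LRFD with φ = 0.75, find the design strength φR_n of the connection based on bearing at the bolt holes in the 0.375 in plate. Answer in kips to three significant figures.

103 kips

Per bolt r_n = 1.2 l_c t F_u ≤ 2.4 d t F_u; upper limit = 2.4 × 1 × 0.375 × 65 = 58.5 kips.
Edge bolt: l_c = 1.5 − 1.125/2 = 0.9375 in → 1.2 × 0.9375 × 0.375 × 65 = 27.42 → r_n = 27.42 kips.
Interior bolts: l_c = 3 − 1.125 = 1.875 in → 1.2 × 1.875 × 0.375 × 65 = 54.84 → r_n = 54.84 kips.
R_n = 1 × 27.42 + 2 × 54.84 = 137.1 kips.
Design strength φR_n = 0.75 × 137.1 = 103 kips.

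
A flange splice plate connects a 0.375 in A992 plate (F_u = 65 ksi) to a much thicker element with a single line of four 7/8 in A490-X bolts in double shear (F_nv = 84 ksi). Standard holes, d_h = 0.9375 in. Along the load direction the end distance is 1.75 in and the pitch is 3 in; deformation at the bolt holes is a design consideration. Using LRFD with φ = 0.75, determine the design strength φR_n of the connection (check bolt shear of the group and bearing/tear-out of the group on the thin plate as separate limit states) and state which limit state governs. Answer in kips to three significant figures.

Bolt shear: A_b = π·0.875²/4 = 0.6013 in²; R_n = 84 × 0.6013 × 4 × 2 = 404.1 kips → 0.75 × 404.1 = 303 kips.
Bearing (1.2 l_c t F_u ≤ 2.4 d t F_u): upper limit = 2.4·0.875·0.375·65 = 51.19 kips.
  Edge l_c = 1.75 − 0.9375/2 = 1.281 → r_n = 37.48 kips; interior l_c = 3 − 0.9375 = 2.062 → r_n = 51.19 kips.
  R_n,bearing = 1·37.48 + 3·51.19 = 191 kips → 0.75 × 191 = 143 kips.
Bearing governs: 143 kips.

143 kips (bearing governs)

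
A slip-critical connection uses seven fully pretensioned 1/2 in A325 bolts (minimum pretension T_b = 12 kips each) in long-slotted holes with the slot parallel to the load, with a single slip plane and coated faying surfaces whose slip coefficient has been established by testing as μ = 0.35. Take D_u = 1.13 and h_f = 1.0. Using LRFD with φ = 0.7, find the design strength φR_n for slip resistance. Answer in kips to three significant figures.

23.3 kips

R_n = μ · D_u · h_f · T_b · n_s · n_b = 0.35 × 1.13 × 1.0 × 12 × 1 × 7 = 33.22 kips.
Design strength φR_n = 0.7 × 33.22 = 23.3 kips.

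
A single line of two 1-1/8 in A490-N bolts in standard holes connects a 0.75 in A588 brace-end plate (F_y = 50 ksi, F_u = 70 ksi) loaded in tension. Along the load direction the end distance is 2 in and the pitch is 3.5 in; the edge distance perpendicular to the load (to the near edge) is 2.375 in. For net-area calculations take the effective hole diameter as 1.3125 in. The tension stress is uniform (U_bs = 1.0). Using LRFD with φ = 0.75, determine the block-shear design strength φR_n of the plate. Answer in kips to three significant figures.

151 kips

Shear plane L_v = 2 + 1·3.5 = 5.5 in; A_gv = 5.5 × 0.75 = 4.125 in².
A_nv = (5.5 − 1.5·1.3125) × 0.75 = 2.648 in².
A_nt = (2.375 − 0.5·1.3125) × 0.75 = 1.289 in².
0.6 F_u A_nv = 111.2 kips; 0.6 F_y A_gv = 123.8 kips → shear rupture governs the shear term.
R_n = 111.2 + 1.0 × 70 × 1.289 = 201.5 kips.
Design strength φR_n = 0.75 × 201.5 = 151 kips.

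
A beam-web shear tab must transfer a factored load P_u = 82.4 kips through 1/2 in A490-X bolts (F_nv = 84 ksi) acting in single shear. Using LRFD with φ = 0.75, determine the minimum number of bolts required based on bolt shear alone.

A_b = π·0.5²/4 = 0.1963 in².
Per-bolt design strength φR_n = 0.75 × 84 × 0.1963 × 1 = 12.37 kips.
n ≥ 82.4 / 12.37 = 6.661 → use 7 bolts.

7 bolts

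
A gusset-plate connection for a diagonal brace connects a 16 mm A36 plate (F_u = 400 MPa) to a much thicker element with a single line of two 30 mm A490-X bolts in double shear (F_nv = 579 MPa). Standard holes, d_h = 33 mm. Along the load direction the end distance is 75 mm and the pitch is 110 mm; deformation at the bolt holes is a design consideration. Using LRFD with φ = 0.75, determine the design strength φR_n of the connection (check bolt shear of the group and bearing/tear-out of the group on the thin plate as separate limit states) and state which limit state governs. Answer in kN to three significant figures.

Bolt shear: A_b = π·30²/4 = 706.9 mm²; R_n = 579 × 706.9 × 2 × 2 / 1000 = 1637 kN → 0.75 × 1637 = 1230 kN.
Bearing (1.2 l_c t F_u ≤ 2.4 d t F_u): upper limit = 2.4·30·16·400 / 1000 = 460.8 kN.
  Edge l_c = 75 − 33/2 = 58.5 → r_n = 449.3 kN; interior l_c = 110 − 33 = 77 → r_n = 460.8 kN.
  R_n,bearing = 1·449.3 + 1·460.8 = 910.1 kN → 0.75 × 910.1 = 683 kN.
Bearing governs: 683 kN.

683 kN (bearing governs)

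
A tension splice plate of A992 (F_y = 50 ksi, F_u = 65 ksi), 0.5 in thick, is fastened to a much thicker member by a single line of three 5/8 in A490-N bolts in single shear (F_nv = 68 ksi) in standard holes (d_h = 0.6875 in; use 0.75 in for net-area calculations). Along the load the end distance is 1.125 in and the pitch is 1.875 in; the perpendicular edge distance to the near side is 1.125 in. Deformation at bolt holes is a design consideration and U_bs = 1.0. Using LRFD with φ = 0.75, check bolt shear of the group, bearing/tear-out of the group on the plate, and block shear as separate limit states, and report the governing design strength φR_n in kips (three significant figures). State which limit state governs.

46.9 kips (bolt shear governs)

Bolt shear: A_b = π·0.625²/4 = 0.3068 in²; R_n = 68 × 0.3068 × 3 × 1 = 62.59 kips → 0.75 × 62.59 = 46.9 kips.
Bearing: edge l_c = 0.7812, r_n = 30.47 kips; interior l_c = 1.188, r_n = 46.31 kips; R_n = 30.47 + 2·46.31 = 123.1 kips → 92.3 kips.
Block shear: A_gv = 2.438, A_nv = 1.5, A_nt = 0.375 in²; R_n = min(0.6F_uA_nv, 0.6F_yA_gv) + U_bs·F_u·A_nt = 82.88 kips → 62.2 kips.
Bolt shear governs: 46.9 kips.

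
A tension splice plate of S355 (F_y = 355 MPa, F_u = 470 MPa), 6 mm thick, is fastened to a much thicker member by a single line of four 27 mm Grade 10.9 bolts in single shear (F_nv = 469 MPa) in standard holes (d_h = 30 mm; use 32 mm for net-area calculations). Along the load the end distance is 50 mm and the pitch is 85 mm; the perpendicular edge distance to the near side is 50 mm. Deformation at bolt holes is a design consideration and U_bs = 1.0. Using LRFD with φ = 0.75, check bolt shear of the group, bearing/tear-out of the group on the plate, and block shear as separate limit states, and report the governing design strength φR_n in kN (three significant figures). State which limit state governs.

317 kN (block shear governs)

Bolt shear: A_b = π·27²/4 = 572.6 mm²; R_n = 469 × 572.6 × 4 × 1 / 1000 = 1074 kN → 0.75 × 1074 = 806 kN.
Bearing: edge l_c = 35, r_n = 118.4 kN; interior l_c = 55, r_n = 182.7 kN; R_n = 118.4 + 3·182.7 = 666.6 kN → 500 kN.
Block shear: A_gv = 1830, A_nv = 1158, A_nt = 204 mm²; R_n = min(0.6F_uA_nv, 0.6F_yA_gv) + U_bs·F_u·A_nt = 422.4 kN → 317 kN.
Block shear governs: 317 kN.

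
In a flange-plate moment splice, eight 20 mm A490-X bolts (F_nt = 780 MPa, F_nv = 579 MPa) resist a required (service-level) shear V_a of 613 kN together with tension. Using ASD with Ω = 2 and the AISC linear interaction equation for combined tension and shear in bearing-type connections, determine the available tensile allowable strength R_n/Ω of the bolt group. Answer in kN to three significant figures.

448 kN

A_b = π·20²/4 = 314.2 mm²; f_rv = 613 × 1000 / (8 × 314.2) = 243.9 MPa.
F'_nt = 1.3 F_nt − (Ω F_nt / F_nv) f_rv = 1.3·780 − (2·780/579)·243.9 = 356.8 MPa, capped at F_nt → F'_nt = 356.8 MPa.
R_n = F'_nt · A_b · n = 356.8 × 314.2 × 8 / 1000 = 896.9 kN.
Allowable strength R_n/Ω = 896.9 / 2 = 448 kN.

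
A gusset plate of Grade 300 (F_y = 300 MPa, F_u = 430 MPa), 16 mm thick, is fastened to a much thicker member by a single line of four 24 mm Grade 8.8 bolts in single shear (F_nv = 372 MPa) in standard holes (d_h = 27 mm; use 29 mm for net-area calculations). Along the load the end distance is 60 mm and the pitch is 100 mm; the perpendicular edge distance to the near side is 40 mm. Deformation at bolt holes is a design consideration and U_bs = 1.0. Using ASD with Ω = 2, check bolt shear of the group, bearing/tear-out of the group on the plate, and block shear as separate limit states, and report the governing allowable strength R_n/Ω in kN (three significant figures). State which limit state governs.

337 kN (bolt shear governs)

Bolt shear: A_b = π·24²/4 = 452.4 mm²; R_n = 372 × 452.4 × 4 × 1 / 1000 = 673.2 kN → 673.2 / 2 = 337 kN.
Bearing: edge l_c = 46.5, r_n = 383.9 kN; interior l_c = 73, r_n = 396.3 kN; R_n = 383.9 + 3·396.3 = 1573 kN → 786 kN.
Block shear: A_gv = 5760, A_nv = 4136, A_nt = 408 mm²; R_n = min(0.6F_uA_nv, 0.6F_yA_gv) + U_bs·F_u·A_nt = 1212 kN → 606 kN.
Bolt shear governs: 337 kN.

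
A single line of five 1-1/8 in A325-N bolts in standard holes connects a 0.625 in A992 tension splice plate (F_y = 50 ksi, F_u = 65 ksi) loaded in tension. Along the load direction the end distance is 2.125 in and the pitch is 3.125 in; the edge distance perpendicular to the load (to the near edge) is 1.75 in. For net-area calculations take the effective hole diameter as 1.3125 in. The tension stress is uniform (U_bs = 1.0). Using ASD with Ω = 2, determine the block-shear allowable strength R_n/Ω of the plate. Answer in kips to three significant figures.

Shear plane L_v = 2.125 + 4·3.125 = 14.62 in; A_gv = 14.62 × 0.625 = 9.141 in².
A_nv = (14.62 − 4.5·1.3125) × 0.625 = 5.449 in².
A_nt = (1.75 − 0.5·1.3125) × 0.625 = 0.6836 in².
0.6 F_u A_nv = 212.5 kips; 0.6 F_y A_gv = 274.2 kips → shear rupture governs the shear term.
R_n = 212.5 + 1.0 × 65 × 0.6836 = 257 kips.
Allowable strength R_n/Ω = 257 / 2 = 128 kips.

128 kips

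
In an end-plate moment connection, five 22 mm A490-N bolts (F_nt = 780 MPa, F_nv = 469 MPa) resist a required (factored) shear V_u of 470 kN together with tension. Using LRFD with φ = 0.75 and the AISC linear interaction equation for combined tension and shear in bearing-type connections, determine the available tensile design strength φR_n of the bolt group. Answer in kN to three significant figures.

664 kN

A_b = π·22²/4 = 380.1 mm²; f_rv = 470 × 1000 / (5 × 380.1) = 247.3 MPa.
F'_nt = 1.3 F_nt − (F_nt / φF_nv) f_rv = 1.3·780 − (780/(0.75·469))·247.3 = 465.7 MPa, capped at F_nt → F'_nt = 465.7 MPa.
R_n = F'_nt · A_b · n = 465.7 × 380.1 × 5 / 1000 = 885.1 kN.
Design strength φR_n = 0.75 × 885.1 = 664 kN.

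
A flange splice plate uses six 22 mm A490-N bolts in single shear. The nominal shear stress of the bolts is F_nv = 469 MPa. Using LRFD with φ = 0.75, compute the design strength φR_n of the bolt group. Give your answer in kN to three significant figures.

A_b = π × 22² / 4 = 380.1 mm².
R_n = F_nv · A_b · n · n_s = 469 × 380.1 × 6 × 1 / 1000 = 1070 kN.
Design strength φR_n = 0.75 × 1070 = 802 kN.

802 kN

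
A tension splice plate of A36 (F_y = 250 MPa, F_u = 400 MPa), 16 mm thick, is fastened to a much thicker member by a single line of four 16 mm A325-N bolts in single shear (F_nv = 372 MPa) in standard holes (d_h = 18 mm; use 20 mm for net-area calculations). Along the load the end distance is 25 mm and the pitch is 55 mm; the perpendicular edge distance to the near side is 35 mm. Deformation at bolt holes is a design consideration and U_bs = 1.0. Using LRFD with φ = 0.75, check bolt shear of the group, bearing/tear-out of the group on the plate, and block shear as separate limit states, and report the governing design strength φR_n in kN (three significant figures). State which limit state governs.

Bolt shear: A_b = π·16²/4 = 201.1 mm²; R_n = 372 × 201.1 × 4 × 1 / 1000 = 299.2 kN → 0.75 × 299.2 = 224 kN.
Bearing: edge l_c = 16, r_n = 122.9 kN; interior l_c = 37, r_n = 245.8 kN; R_n = 122.9 + 3·245.8 = 860.2 kN → 645 kN.
Block shear: A_gv = 3040, A_nv = 1920, A_nt = 400 mm²; R_n = min(0.6F_uA_nv, 0.6F_yA_gv) + U_bs·F_u·A_nt = 616 kN → 462 kN.
Bolt shear governs: 224 kN.

224 kN (bolt shear governs)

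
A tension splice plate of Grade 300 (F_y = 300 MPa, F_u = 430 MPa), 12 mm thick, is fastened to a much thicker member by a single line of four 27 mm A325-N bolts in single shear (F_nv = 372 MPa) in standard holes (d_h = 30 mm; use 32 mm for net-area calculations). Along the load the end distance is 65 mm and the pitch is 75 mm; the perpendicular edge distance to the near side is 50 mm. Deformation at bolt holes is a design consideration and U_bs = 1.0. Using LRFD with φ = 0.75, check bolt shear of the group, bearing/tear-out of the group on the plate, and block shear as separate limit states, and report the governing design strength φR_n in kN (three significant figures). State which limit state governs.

545 kN (block shear governs)

Bolt shear: A_b = π·27²/4 = 572.6 mm²; R_n = 372 × 572.6 × 4 × 1 / 1000 = 852 kN → 0.75 × 852 = 639 kN.
Bearing: edge l_c = 50, r_n = 309.6 kN; interior l_c = 45, r_n = 278.6 kN; R_n = 309.6 + 3·278.6 = 1146 kN → 859 kN.
Block shear: A_gv = 3480, A_nv = 2136, A_nt = 408 mm²; R_n = min(0.6F_uA_nv, 0.6F_yA_gv) + U_bs·F_u·A_nt = 726.5 kN → 545 kN.
Block shear governs: 545 kN.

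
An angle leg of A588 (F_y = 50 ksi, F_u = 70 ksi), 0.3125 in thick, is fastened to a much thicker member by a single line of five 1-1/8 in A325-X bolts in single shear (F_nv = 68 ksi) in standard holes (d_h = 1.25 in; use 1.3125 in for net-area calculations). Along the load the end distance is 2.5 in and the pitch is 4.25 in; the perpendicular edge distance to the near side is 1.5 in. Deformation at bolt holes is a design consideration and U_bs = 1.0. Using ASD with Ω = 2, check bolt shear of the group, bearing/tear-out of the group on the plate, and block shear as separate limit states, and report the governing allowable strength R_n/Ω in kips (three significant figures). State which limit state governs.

98.4 kips (block shear governs)

Bolt shear: A_b = π·1.125²/4 = 0.994 in²; R_n = 68 × 0.994 × 5 × 1 = 338 kips → 338 / 2 = 169 kips.
Bearing: edge l_c = 1.875, r_n = 49.22 kips; interior l_c = 3, r_n = 59.06 kips; R_n = 49.22 + 4·59.06 = 285.5 kips → 143 kips.
Block shear: A_gv = 6.094, A_nv = 4.248, A_nt = 0.2637 in²; R_n = min(0.6F_uA_nv, 0.6F_yA_gv) + U_bs·F_u·A_nt = 196.9 kips → 98.4 kips.
Block shear governs: 98.4 kips.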